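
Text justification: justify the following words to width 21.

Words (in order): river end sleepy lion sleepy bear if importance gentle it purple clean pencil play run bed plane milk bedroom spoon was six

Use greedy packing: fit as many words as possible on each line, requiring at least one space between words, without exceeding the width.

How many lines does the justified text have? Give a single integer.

Answer: 7

Derivation:
Line 1: ['river', 'end', 'sleepy', 'lion'] (min_width=21, slack=0)
Line 2: ['sleepy', 'bear', 'if'] (min_width=14, slack=7)
Line 3: ['importance', 'gentle', 'it'] (min_width=20, slack=1)
Line 4: ['purple', 'clean', 'pencil'] (min_width=19, slack=2)
Line 5: ['play', 'run', 'bed', 'plane'] (min_width=18, slack=3)
Line 6: ['milk', 'bedroom', 'spoon'] (min_width=18, slack=3)
Line 7: ['was', 'six'] (min_width=7, slack=14)
Total lines: 7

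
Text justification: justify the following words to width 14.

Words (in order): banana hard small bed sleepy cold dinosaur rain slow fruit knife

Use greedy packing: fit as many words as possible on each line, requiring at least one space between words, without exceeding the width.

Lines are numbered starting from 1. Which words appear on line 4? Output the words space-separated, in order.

Line 1: ['banana', 'hard'] (min_width=11, slack=3)
Line 2: ['small', 'bed'] (min_width=9, slack=5)
Line 3: ['sleepy', 'cold'] (min_width=11, slack=3)
Line 4: ['dinosaur', 'rain'] (min_width=13, slack=1)
Line 5: ['slow', 'fruit'] (min_width=10, slack=4)
Line 6: ['knife'] (min_width=5, slack=9)

Answer: dinosaur rain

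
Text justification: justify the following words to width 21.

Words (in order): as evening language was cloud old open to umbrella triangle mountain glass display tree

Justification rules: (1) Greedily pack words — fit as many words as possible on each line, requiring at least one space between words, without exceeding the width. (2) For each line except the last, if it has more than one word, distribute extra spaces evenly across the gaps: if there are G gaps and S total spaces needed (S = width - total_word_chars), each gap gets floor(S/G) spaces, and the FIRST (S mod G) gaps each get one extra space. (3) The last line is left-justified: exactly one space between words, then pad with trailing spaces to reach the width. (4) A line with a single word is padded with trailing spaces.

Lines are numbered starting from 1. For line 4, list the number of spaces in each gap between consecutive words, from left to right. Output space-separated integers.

Line 1: ['as', 'evening', 'language'] (min_width=19, slack=2)
Line 2: ['was', 'cloud', 'old', 'open', 'to'] (min_width=21, slack=0)
Line 3: ['umbrella', 'triangle'] (min_width=17, slack=4)
Line 4: ['mountain', 'glass'] (min_width=14, slack=7)
Line 5: ['display', 'tree'] (min_width=12, slack=9)

Answer: 8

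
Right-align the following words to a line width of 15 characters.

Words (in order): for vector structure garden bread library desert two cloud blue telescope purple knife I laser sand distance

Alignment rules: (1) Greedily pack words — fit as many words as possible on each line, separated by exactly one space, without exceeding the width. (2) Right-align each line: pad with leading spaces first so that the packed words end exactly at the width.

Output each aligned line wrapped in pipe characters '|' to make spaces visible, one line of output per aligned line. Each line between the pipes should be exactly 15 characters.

Answer: |     for vector|
|      structure|
|   garden bread|
| library desert|
| two cloud blue|
|      telescope|
| purple knife I|
|     laser sand|
|       distance|

Derivation:
Line 1: ['for', 'vector'] (min_width=10, slack=5)
Line 2: ['structure'] (min_width=9, slack=6)
Line 3: ['garden', 'bread'] (min_width=12, slack=3)
Line 4: ['library', 'desert'] (min_width=14, slack=1)
Line 5: ['two', 'cloud', 'blue'] (min_width=14, slack=1)
Line 6: ['telescope'] (min_width=9, slack=6)
Line 7: ['purple', 'knife', 'I'] (min_width=14, slack=1)
Line 8: ['laser', 'sand'] (min_width=10, slack=5)
Line 9: ['distance'] (min_width=8, slack=7)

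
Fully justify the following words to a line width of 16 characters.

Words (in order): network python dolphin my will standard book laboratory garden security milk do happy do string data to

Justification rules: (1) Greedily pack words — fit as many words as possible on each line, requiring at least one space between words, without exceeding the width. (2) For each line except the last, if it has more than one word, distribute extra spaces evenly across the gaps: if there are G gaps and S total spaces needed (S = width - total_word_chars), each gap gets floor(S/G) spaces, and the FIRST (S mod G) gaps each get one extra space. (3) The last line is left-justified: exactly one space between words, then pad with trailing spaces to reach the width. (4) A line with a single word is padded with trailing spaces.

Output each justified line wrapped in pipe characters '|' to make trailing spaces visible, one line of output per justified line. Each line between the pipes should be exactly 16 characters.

Line 1: ['network', 'python'] (min_width=14, slack=2)
Line 2: ['dolphin', 'my', 'will'] (min_width=15, slack=1)
Line 3: ['standard', 'book'] (min_width=13, slack=3)
Line 4: ['laboratory'] (min_width=10, slack=6)
Line 5: ['garden', 'security'] (min_width=15, slack=1)
Line 6: ['milk', 'do', 'happy', 'do'] (min_width=16, slack=0)
Line 7: ['string', 'data', 'to'] (min_width=14, slack=2)

Answer: |network   python|
|dolphin  my will|
|standard    book|
|laboratory      |
|garden  security|
|milk do happy do|
|string data to  |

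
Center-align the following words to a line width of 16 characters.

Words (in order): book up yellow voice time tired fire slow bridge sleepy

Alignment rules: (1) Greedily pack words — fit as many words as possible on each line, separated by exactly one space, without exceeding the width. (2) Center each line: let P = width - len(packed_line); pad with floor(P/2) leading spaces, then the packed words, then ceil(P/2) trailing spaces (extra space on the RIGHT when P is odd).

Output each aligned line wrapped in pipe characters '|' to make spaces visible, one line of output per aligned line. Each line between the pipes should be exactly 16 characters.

Line 1: ['book', 'up', 'yellow'] (min_width=14, slack=2)
Line 2: ['voice', 'time', 'tired'] (min_width=16, slack=0)
Line 3: ['fire', 'slow', 'bridge'] (min_width=16, slack=0)
Line 4: ['sleepy'] (min_width=6, slack=10)

Answer: | book up yellow |
|voice time tired|
|fire slow bridge|
|     sleepy     |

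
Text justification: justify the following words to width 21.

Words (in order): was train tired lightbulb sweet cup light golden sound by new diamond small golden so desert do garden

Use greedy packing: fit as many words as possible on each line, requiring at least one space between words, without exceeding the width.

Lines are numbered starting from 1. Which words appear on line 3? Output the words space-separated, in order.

Answer: light golden sound by

Derivation:
Line 1: ['was', 'train', 'tired'] (min_width=15, slack=6)
Line 2: ['lightbulb', 'sweet', 'cup'] (min_width=19, slack=2)
Line 3: ['light', 'golden', 'sound', 'by'] (min_width=21, slack=0)
Line 4: ['new', 'diamond', 'small'] (min_width=17, slack=4)
Line 5: ['golden', 'so', 'desert', 'do'] (min_width=19, slack=2)
Line 6: ['garden'] (min_width=6, slack=15)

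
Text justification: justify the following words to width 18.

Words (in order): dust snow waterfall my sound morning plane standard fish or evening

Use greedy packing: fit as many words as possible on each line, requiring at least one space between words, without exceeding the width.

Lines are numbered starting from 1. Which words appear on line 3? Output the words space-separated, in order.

Line 1: ['dust', 'snow'] (min_width=9, slack=9)
Line 2: ['waterfall', 'my', 'sound'] (min_width=18, slack=0)
Line 3: ['morning', 'plane'] (min_width=13, slack=5)
Line 4: ['standard', 'fish', 'or'] (min_width=16, slack=2)
Line 5: ['evening'] (min_width=7, slack=11)

Answer: morning plane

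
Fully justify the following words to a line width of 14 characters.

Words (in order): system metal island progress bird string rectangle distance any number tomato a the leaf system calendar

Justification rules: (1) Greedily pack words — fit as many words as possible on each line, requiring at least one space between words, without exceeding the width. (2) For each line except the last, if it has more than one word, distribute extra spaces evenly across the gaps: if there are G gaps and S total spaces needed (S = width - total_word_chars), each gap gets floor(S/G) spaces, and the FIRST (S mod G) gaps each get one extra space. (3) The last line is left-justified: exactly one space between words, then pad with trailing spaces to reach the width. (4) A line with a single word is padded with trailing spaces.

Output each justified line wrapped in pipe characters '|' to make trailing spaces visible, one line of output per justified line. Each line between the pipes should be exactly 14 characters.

Line 1: ['system', 'metal'] (min_width=12, slack=2)
Line 2: ['island'] (min_width=6, slack=8)
Line 3: ['progress', 'bird'] (min_width=13, slack=1)
Line 4: ['string'] (min_width=6, slack=8)
Line 5: ['rectangle'] (min_width=9, slack=5)
Line 6: ['distance', 'any'] (min_width=12, slack=2)
Line 7: ['number', 'tomato'] (min_width=13, slack=1)
Line 8: ['a', 'the', 'leaf'] (min_width=10, slack=4)
Line 9: ['system'] (min_width=6, slack=8)
Line 10: ['calendar'] (min_width=8, slack=6)

Answer: |system   metal|
|island        |
|progress  bird|
|string        |
|rectangle     |
|distance   any|
|number  tomato|
|a   the   leaf|
|system        |
|calendar      |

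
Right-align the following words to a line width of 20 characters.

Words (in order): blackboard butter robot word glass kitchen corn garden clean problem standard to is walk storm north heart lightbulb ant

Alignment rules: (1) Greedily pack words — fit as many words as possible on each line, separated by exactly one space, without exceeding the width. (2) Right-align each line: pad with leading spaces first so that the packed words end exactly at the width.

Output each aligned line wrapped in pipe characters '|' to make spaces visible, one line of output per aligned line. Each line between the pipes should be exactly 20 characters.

Answer: |   blackboard butter|
|    robot word glass|
| kitchen corn garden|
|       clean problem|
| standard to is walk|
|   storm north heart|
|       lightbulb ant|

Derivation:
Line 1: ['blackboard', 'butter'] (min_width=17, slack=3)
Line 2: ['robot', 'word', 'glass'] (min_width=16, slack=4)
Line 3: ['kitchen', 'corn', 'garden'] (min_width=19, slack=1)
Line 4: ['clean', 'problem'] (min_width=13, slack=7)
Line 5: ['standard', 'to', 'is', 'walk'] (min_width=19, slack=1)
Line 6: ['storm', 'north', 'heart'] (min_width=17, slack=3)
Line 7: ['lightbulb', 'ant'] (min_width=13, slack=7)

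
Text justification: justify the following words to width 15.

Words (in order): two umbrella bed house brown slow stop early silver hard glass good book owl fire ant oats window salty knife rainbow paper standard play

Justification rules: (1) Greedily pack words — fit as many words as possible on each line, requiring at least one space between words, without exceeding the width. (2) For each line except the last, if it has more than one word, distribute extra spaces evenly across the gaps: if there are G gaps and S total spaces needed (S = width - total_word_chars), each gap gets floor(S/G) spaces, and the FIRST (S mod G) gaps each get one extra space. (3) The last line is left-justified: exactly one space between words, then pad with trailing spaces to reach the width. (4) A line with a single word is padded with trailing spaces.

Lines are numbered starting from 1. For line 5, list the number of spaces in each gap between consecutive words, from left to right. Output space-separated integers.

Line 1: ['two', 'umbrella'] (min_width=12, slack=3)
Line 2: ['bed', 'house', 'brown'] (min_width=15, slack=0)
Line 3: ['slow', 'stop', 'early'] (min_width=15, slack=0)
Line 4: ['silver', 'hard'] (min_width=11, slack=4)
Line 5: ['glass', 'good', 'book'] (min_width=15, slack=0)
Line 6: ['owl', 'fire', 'ant'] (min_width=12, slack=3)
Line 7: ['oats', 'window'] (min_width=11, slack=4)
Line 8: ['salty', 'knife'] (min_width=11, slack=4)
Line 9: ['rainbow', 'paper'] (min_width=13, slack=2)
Line 10: ['standard', 'play'] (min_width=13, slack=2)

Answer: 1 1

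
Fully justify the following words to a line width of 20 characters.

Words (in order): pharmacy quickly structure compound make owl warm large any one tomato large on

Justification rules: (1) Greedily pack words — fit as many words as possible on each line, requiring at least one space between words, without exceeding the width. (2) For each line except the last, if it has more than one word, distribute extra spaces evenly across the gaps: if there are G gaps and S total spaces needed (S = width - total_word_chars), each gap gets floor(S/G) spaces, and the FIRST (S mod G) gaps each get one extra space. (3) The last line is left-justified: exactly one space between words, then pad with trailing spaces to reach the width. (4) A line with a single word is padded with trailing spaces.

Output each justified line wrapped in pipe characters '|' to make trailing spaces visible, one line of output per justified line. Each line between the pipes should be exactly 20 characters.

Answer: |pharmacy     quickly|
|structure   compound|
|make  owl warm large|
|any one tomato large|
|on                  |

Derivation:
Line 1: ['pharmacy', 'quickly'] (min_width=16, slack=4)
Line 2: ['structure', 'compound'] (min_width=18, slack=2)
Line 3: ['make', 'owl', 'warm', 'large'] (min_width=19, slack=1)
Line 4: ['any', 'one', 'tomato', 'large'] (min_width=20, slack=0)
Line 5: ['on'] (min_width=2, slack=18)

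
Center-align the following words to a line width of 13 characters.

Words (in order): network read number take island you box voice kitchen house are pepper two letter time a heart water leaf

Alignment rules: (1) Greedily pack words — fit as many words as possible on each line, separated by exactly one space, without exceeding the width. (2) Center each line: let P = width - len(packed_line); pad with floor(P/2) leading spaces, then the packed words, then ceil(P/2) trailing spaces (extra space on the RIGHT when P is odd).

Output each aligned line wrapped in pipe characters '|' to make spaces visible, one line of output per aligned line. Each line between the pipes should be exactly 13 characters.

Answer: |network read |
| number take |
| island you  |
|  box voice  |
|kitchen house|
| are pepper  |
| two letter  |
|time a heart |
| water leaf  |

Derivation:
Line 1: ['network', 'read'] (min_width=12, slack=1)
Line 2: ['number', 'take'] (min_width=11, slack=2)
Line 3: ['island', 'you'] (min_width=10, slack=3)
Line 4: ['box', 'voice'] (min_width=9, slack=4)
Line 5: ['kitchen', 'house'] (min_width=13, slack=0)
Line 6: ['are', 'pepper'] (min_width=10, slack=3)
Line 7: ['two', 'letter'] (min_width=10, slack=3)
Line 8: ['time', 'a', 'heart'] (min_width=12, slack=1)
Line 9: ['water', 'leaf'] (min_width=10, slack=3)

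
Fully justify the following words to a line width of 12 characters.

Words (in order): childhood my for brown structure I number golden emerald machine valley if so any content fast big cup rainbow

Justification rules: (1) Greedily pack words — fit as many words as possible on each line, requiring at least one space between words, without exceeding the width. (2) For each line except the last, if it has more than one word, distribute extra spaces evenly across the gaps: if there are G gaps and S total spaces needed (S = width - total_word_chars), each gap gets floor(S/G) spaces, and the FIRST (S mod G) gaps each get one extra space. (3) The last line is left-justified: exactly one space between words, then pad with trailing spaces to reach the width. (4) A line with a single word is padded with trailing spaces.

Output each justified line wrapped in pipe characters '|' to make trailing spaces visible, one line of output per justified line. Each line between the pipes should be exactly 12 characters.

Line 1: ['childhood', 'my'] (min_width=12, slack=0)
Line 2: ['for', 'brown'] (min_width=9, slack=3)
Line 3: ['structure', 'I'] (min_width=11, slack=1)
Line 4: ['number'] (min_width=6, slack=6)
Line 5: ['golden'] (min_width=6, slack=6)
Line 6: ['emerald'] (min_width=7, slack=5)
Line 7: ['machine'] (min_width=7, slack=5)
Line 8: ['valley', 'if', 'so'] (min_width=12, slack=0)
Line 9: ['any', 'content'] (min_width=11, slack=1)
Line 10: ['fast', 'big', 'cup'] (min_width=12, slack=0)
Line 11: ['rainbow'] (min_width=7, slack=5)

Answer: |childhood my|
|for    brown|
|structure  I|
|number      |
|golden      |
|emerald     |
|machine     |
|valley if so|
|any  content|
|fast big cup|
|rainbow     |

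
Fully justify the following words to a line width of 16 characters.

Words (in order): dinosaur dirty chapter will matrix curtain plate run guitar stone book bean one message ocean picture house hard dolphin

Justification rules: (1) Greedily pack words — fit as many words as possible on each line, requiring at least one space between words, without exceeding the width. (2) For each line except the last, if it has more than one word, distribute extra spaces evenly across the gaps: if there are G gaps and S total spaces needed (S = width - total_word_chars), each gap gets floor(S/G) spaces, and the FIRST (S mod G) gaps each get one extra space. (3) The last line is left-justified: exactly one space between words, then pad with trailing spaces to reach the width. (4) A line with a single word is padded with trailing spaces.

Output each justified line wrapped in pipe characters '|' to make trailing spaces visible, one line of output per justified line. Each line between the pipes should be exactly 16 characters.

Line 1: ['dinosaur', 'dirty'] (min_width=14, slack=2)
Line 2: ['chapter', 'will'] (min_width=12, slack=4)
Line 3: ['matrix', 'curtain'] (min_width=14, slack=2)
Line 4: ['plate', 'run', 'guitar'] (min_width=16, slack=0)
Line 5: ['stone', 'book', 'bean'] (min_width=15, slack=1)
Line 6: ['one', 'message'] (min_width=11, slack=5)
Line 7: ['ocean', 'picture'] (min_width=13, slack=3)
Line 8: ['house', 'hard'] (min_width=10, slack=6)
Line 9: ['dolphin'] (min_width=7, slack=9)

Answer: |dinosaur   dirty|
|chapter     will|
|matrix   curtain|
|plate run guitar|
|stone  book bean|
|one      message|
|ocean    picture|
|house       hard|
|dolphin         |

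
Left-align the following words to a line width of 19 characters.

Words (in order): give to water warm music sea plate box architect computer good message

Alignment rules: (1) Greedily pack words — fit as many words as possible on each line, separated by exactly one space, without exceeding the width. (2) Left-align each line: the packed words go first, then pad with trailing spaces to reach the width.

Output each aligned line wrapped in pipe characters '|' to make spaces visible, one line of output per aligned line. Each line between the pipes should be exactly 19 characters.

Answer: |give to water warm |
|music sea plate box|
|architect computer |
|good message       |

Derivation:
Line 1: ['give', 'to', 'water', 'warm'] (min_width=18, slack=1)
Line 2: ['music', 'sea', 'plate', 'box'] (min_width=19, slack=0)
Line 3: ['architect', 'computer'] (min_width=18, slack=1)
Line 4: ['good', 'message'] (min_width=12, slack=7)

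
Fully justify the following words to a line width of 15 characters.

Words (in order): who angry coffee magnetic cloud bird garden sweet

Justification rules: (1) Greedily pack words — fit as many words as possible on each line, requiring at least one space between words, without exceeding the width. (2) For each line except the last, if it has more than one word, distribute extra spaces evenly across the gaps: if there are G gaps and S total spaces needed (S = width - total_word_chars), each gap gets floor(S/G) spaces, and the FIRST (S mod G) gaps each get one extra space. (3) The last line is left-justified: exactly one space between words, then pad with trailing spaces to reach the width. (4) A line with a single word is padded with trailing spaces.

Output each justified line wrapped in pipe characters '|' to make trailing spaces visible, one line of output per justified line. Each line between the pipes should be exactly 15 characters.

Answer: |who       angry|
|coffee magnetic|
|cloud      bird|
|garden sweet   |

Derivation:
Line 1: ['who', 'angry'] (min_width=9, slack=6)
Line 2: ['coffee', 'magnetic'] (min_width=15, slack=0)
Line 3: ['cloud', 'bird'] (min_width=10, slack=5)
Line 4: ['garden', 'sweet'] (min_width=12, slack=3)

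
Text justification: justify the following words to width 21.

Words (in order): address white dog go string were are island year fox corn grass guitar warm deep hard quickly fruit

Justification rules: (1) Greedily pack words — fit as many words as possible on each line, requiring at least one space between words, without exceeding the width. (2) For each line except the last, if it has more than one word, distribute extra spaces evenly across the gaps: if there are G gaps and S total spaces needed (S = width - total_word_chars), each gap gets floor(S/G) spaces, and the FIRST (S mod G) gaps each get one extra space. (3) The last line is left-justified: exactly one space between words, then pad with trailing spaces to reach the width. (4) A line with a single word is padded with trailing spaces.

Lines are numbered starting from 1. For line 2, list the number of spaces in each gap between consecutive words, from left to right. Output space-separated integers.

Line 1: ['address', 'white', 'dog', 'go'] (min_width=20, slack=1)
Line 2: ['string', 'were', 'are'] (min_width=15, slack=6)
Line 3: ['island', 'year', 'fox', 'corn'] (min_width=20, slack=1)
Line 4: ['grass', 'guitar', 'warm'] (min_width=17, slack=4)
Line 5: ['deep', 'hard', 'quickly'] (min_width=17, slack=4)
Line 6: ['fruit'] (min_width=5, slack=16)

Answer: 4 4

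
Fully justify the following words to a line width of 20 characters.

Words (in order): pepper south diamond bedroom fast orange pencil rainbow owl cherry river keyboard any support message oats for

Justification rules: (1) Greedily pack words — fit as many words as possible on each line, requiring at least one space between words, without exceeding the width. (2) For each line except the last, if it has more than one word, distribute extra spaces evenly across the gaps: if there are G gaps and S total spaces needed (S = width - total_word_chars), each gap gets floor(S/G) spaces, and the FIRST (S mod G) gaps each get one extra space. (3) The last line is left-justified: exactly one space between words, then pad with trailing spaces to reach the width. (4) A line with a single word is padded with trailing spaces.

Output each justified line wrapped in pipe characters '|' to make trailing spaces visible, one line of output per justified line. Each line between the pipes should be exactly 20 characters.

Line 1: ['pepper', 'south', 'diamond'] (min_width=20, slack=0)
Line 2: ['bedroom', 'fast', 'orange'] (min_width=19, slack=1)
Line 3: ['pencil', 'rainbow', 'owl'] (min_width=18, slack=2)
Line 4: ['cherry', 'river'] (min_width=12, slack=8)
Line 5: ['keyboard', 'any', 'support'] (min_width=20, slack=0)
Line 6: ['message', 'oats', 'for'] (min_width=16, slack=4)

Answer: |pepper south diamond|
|bedroom  fast orange|
|pencil  rainbow  owl|
|cherry         river|
|keyboard any support|
|message oats for    |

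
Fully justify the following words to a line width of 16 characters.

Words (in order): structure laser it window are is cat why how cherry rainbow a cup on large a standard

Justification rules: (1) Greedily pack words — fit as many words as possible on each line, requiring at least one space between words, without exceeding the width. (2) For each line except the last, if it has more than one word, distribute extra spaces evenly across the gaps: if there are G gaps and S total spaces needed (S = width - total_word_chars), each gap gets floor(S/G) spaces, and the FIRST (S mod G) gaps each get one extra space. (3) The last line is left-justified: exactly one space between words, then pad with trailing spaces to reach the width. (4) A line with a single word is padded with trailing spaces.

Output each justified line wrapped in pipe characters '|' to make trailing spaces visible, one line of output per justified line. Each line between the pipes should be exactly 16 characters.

Answer: |structure  laser|
|it window are is|
|cat    why   how|
|cherry rainbow a|
|cup  on  large a|
|standard        |

Derivation:
Line 1: ['structure', 'laser'] (min_width=15, slack=1)
Line 2: ['it', 'window', 'are', 'is'] (min_width=16, slack=0)
Line 3: ['cat', 'why', 'how'] (min_width=11, slack=5)
Line 4: ['cherry', 'rainbow', 'a'] (min_width=16, slack=0)
Line 5: ['cup', 'on', 'large', 'a'] (min_width=14, slack=2)
Line 6: ['standard'] (min_width=8, slack=8)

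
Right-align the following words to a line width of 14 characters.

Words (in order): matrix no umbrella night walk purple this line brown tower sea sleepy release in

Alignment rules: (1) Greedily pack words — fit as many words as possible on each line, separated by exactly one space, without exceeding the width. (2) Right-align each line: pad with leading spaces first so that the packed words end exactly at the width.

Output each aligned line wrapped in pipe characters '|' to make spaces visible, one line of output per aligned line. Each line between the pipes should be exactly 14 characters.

Line 1: ['matrix', 'no'] (min_width=9, slack=5)
Line 2: ['umbrella', 'night'] (min_width=14, slack=0)
Line 3: ['walk', 'purple'] (min_width=11, slack=3)
Line 4: ['this', 'line'] (min_width=9, slack=5)
Line 5: ['brown', 'tower'] (min_width=11, slack=3)
Line 6: ['sea', 'sleepy'] (min_width=10, slack=4)
Line 7: ['release', 'in'] (min_width=10, slack=4)

Answer: |     matrix no|
|umbrella night|
|   walk purple|
|     this line|
|   brown tower|
|    sea sleepy|
|    release in|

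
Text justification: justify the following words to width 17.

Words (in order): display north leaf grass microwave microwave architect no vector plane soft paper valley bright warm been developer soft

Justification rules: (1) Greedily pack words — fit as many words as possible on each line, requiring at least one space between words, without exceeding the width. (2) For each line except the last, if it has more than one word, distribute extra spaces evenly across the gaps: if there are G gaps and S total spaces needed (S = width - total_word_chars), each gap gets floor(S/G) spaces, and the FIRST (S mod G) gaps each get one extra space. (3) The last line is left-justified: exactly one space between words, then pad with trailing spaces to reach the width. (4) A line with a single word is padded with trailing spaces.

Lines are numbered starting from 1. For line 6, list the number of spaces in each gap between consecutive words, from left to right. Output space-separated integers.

Line 1: ['display', 'north'] (min_width=13, slack=4)
Line 2: ['leaf', 'grass'] (min_width=10, slack=7)
Line 3: ['microwave'] (min_width=9, slack=8)
Line 4: ['microwave'] (min_width=9, slack=8)
Line 5: ['architect', 'no'] (min_width=12, slack=5)
Line 6: ['vector', 'plane', 'soft'] (min_width=17, slack=0)
Line 7: ['paper', 'valley'] (min_width=12, slack=5)
Line 8: ['bright', 'warm', 'been'] (min_width=16, slack=1)
Line 9: ['developer', 'soft'] (min_width=14, slack=3)

Answer: 1 1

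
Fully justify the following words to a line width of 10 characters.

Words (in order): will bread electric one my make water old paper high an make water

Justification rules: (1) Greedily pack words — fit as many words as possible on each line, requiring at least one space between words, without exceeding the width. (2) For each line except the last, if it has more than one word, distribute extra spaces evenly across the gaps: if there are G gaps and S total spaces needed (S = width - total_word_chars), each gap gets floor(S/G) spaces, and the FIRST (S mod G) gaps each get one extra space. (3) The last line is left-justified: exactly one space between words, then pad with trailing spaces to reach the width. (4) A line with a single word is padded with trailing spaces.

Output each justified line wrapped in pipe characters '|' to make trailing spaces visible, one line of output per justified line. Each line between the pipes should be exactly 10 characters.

Line 1: ['will', 'bread'] (min_width=10, slack=0)
Line 2: ['electric'] (min_width=8, slack=2)
Line 3: ['one', 'my'] (min_width=6, slack=4)
Line 4: ['make', 'water'] (min_width=10, slack=0)
Line 5: ['old', 'paper'] (min_width=9, slack=1)
Line 6: ['high', 'an'] (min_width=7, slack=3)
Line 7: ['make', 'water'] (min_width=10, slack=0)

Answer: |will bread|
|electric  |
|one     my|
|make water|
|old  paper|
|high    an|
|make water|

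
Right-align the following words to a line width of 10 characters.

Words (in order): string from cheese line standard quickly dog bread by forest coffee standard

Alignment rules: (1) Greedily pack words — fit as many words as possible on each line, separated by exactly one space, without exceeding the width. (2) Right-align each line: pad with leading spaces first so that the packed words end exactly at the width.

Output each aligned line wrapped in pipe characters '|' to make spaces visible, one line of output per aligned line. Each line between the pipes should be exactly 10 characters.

Line 1: ['string'] (min_width=6, slack=4)
Line 2: ['from'] (min_width=4, slack=6)
Line 3: ['cheese'] (min_width=6, slack=4)
Line 4: ['line'] (min_width=4, slack=6)
Line 5: ['standard'] (min_width=8, slack=2)
Line 6: ['quickly'] (min_width=7, slack=3)
Line 7: ['dog', 'bread'] (min_width=9, slack=1)
Line 8: ['by', 'forest'] (min_width=9, slack=1)
Line 9: ['coffee'] (min_width=6, slack=4)
Line 10: ['standard'] (min_width=8, slack=2)

Answer: |    string|
|      from|
|    cheese|
|      line|
|  standard|
|   quickly|
| dog bread|
| by forest|
|    coffee|
|  standard|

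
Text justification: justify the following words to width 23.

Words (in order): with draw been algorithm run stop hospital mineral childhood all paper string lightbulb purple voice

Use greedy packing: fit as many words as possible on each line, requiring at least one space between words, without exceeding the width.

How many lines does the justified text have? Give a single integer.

Answer: 6

Derivation:
Line 1: ['with', 'draw', 'been'] (min_width=14, slack=9)
Line 2: ['algorithm', 'run', 'stop'] (min_width=18, slack=5)
Line 3: ['hospital', 'mineral'] (min_width=16, slack=7)
Line 4: ['childhood', 'all', 'paper'] (min_width=19, slack=4)
Line 5: ['string', 'lightbulb', 'purple'] (min_width=23, slack=0)
Line 6: ['voice'] (min_width=5, slack=18)
Total lines: 6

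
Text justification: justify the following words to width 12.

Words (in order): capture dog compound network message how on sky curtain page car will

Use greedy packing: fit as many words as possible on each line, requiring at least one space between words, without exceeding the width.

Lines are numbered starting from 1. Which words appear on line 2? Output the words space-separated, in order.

Line 1: ['capture', 'dog'] (min_width=11, slack=1)
Line 2: ['compound'] (min_width=8, slack=4)
Line 3: ['network'] (min_width=7, slack=5)
Line 4: ['message', 'how'] (min_width=11, slack=1)
Line 5: ['on', 'sky'] (min_width=6, slack=6)
Line 6: ['curtain', 'page'] (min_width=12, slack=0)
Line 7: ['car', 'will'] (min_width=8, slack=4)

Answer: compound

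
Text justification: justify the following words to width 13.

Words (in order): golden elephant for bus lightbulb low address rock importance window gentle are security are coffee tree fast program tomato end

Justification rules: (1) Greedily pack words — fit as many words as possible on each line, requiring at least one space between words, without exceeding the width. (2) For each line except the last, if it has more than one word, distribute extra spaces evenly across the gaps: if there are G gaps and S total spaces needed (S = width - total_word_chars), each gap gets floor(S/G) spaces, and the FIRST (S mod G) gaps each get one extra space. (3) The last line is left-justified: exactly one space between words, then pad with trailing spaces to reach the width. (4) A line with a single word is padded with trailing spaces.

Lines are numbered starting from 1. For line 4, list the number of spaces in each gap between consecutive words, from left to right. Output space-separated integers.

Line 1: ['golden'] (min_width=6, slack=7)
Line 2: ['elephant', 'for'] (min_width=12, slack=1)
Line 3: ['bus', 'lightbulb'] (min_width=13, slack=0)
Line 4: ['low', 'address'] (min_width=11, slack=2)
Line 5: ['rock'] (min_width=4, slack=9)
Line 6: ['importance'] (min_width=10, slack=3)
Line 7: ['window', 'gentle'] (min_width=13, slack=0)
Line 8: ['are', 'security'] (min_width=12, slack=1)
Line 9: ['are', 'coffee'] (min_width=10, slack=3)
Line 10: ['tree', 'fast'] (min_width=9, slack=4)
Line 11: ['program'] (min_width=7, slack=6)
Line 12: ['tomato', 'end'] (min_width=10, slack=3)

Answer: 3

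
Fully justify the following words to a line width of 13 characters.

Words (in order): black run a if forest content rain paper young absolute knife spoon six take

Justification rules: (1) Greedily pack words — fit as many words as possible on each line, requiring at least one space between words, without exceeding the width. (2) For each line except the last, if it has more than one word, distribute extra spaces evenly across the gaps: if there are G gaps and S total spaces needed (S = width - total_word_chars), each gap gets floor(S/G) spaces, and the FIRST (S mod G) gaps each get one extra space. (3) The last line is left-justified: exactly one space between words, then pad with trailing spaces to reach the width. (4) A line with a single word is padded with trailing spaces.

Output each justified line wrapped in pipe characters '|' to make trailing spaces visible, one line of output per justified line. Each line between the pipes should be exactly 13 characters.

Answer: |black  run  a|
|if     forest|
|content  rain|
|paper   young|
|absolute     |
|knife   spoon|
|six take     |

Derivation:
Line 1: ['black', 'run', 'a'] (min_width=11, slack=2)
Line 2: ['if', 'forest'] (min_width=9, slack=4)
Line 3: ['content', 'rain'] (min_width=12, slack=1)
Line 4: ['paper', 'young'] (min_width=11, slack=2)
Line 5: ['absolute'] (min_width=8, slack=5)
Line 6: ['knife', 'spoon'] (min_width=11, slack=2)
Line 7: ['six', 'take'] (min_width=8, slack=5)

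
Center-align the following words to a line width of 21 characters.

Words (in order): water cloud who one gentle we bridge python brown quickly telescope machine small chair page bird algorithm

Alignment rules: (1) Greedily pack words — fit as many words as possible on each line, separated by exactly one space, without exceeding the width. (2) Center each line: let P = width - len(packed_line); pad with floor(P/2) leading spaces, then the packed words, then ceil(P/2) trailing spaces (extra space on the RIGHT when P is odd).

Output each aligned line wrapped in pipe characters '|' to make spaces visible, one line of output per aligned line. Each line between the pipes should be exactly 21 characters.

Answer: | water cloud who one |
|  gentle we bridge   |
|python brown quickly |
|  telescope machine  |
|small chair page bird|
|      algorithm      |

Derivation:
Line 1: ['water', 'cloud', 'who', 'one'] (min_width=19, slack=2)
Line 2: ['gentle', 'we', 'bridge'] (min_width=16, slack=5)
Line 3: ['python', 'brown', 'quickly'] (min_width=20, slack=1)
Line 4: ['telescope', 'machine'] (min_width=17, slack=4)
Line 5: ['small', 'chair', 'page', 'bird'] (min_width=21, slack=0)
Line 6: ['algorithm'] (min_width=9, slack=12)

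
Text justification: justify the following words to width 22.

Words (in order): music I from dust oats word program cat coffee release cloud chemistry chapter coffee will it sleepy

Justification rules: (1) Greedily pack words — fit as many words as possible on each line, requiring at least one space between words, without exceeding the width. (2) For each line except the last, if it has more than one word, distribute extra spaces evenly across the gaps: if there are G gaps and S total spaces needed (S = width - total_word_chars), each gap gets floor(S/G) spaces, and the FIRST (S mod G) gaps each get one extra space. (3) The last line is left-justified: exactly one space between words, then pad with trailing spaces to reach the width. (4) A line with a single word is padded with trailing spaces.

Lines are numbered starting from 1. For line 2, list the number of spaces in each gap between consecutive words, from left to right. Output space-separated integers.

Answer: 4 4

Derivation:
Line 1: ['music', 'I', 'from', 'dust', 'oats'] (min_width=22, slack=0)
Line 2: ['word', 'program', 'cat'] (min_width=16, slack=6)
Line 3: ['coffee', 'release', 'cloud'] (min_width=20, slack=2)
Line 4: ['chemistry', 'chapter'] (min_width=17, slack=5)
Line 5: ['coffee', 'will', 'it', 'sleepy'] (min_width=21, slack=1)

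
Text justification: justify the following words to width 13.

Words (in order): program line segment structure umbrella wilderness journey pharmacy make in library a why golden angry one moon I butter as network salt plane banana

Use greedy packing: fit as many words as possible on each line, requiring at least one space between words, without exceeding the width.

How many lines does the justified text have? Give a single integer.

Line 1: ['program', 'line'] (min_width=12, slack=1)
Line 2: ['segment'] (min_width=7, slack=6)
Line 3: ['structure'] (min_width=9, slack=4)
Line 4: ['umbrella'] (min_width=8, slack=5)
Line 5: ['wilderness'] (min_width=10, slack=3)
Line 6: ['journey'] (min_width=7, slack=6)
Line 7: ['pharmacy', 'make'] (min_width=13, slack=0)
Line 8: ['in', 'library', 'a'] (min_width=12, slack=1)
Line 9: ['why', 'golden'] (min_width=10, slack=3)
Line 10: ['angry', 'one'] (min_width=9, slack=4)
Line 11: ['moon', 'I', 'butter'] (min_width=13, slack=0)
Line 12: ['as', 'network'] (min_width=10, slack=3)
Line 13: ['salt', 'plane'] (min_width=10, slack=3)
Line 14: ['banana'] (min_width=6, slack=7)
Total lines: 14

Answer: 14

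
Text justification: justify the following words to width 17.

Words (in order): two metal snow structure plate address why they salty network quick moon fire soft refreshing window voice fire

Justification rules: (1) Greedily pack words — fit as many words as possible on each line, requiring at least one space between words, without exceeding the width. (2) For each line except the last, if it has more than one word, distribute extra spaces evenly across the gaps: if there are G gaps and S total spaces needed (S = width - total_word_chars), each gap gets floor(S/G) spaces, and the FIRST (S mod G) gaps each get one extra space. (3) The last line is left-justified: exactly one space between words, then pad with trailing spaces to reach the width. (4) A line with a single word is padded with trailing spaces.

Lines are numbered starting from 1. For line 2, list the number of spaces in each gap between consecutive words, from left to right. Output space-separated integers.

Line 1: ['two', 'metal', 'snow'] (min_width=14, slack=3)
Line 2: ['structure', 'plate'] (min_width=15, slack=2)
Line 3: ['address', 'why', 'they'] (min_width=16, slack=1)
Line 4: ['salty', 'network'] (min_width=13, slack=4)
Line 5: ['quick', 'moon', 'fire'] (min_width=15, slack=2)
Line 6: ['soft', 'refreshing'] (min_width=15, slack=2)
Line 7: ['window', 'voice', 'fire'] (min_width=17, slack=0)

Answer: 3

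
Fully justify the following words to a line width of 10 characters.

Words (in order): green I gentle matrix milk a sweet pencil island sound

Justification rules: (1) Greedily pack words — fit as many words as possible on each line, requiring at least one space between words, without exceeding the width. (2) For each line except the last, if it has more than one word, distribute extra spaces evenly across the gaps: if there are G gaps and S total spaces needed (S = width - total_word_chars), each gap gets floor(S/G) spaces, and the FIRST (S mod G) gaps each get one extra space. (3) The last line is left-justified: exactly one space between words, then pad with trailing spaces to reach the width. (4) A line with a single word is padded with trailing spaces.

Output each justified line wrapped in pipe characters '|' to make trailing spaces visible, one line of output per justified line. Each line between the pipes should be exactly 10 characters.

Answer: |green    I|
|gentle    |
|matrix    |
|milk     a|
|sweet     |
|pencil    |
|island    |
|sound     |

Derivation:
Line 1: ['green', 'I'] (min_width=7, slack=3)
Line 2: ['gentle'] (min_width=6, slack=4)
Line 3: ['matrix'] (min_width=6, slack=4)
Line 4: ['milk', 'a'] (min_width=6, slack=4)
Line 5: ['sweet'] (min_width=5, slack=5)
Line 6: ['pencil'] (min_width=6, slack=4)
Line 7: ['island'] (min_width=6, slack=4)
Line 8: ['sound'] (min_width=5, slack=5)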